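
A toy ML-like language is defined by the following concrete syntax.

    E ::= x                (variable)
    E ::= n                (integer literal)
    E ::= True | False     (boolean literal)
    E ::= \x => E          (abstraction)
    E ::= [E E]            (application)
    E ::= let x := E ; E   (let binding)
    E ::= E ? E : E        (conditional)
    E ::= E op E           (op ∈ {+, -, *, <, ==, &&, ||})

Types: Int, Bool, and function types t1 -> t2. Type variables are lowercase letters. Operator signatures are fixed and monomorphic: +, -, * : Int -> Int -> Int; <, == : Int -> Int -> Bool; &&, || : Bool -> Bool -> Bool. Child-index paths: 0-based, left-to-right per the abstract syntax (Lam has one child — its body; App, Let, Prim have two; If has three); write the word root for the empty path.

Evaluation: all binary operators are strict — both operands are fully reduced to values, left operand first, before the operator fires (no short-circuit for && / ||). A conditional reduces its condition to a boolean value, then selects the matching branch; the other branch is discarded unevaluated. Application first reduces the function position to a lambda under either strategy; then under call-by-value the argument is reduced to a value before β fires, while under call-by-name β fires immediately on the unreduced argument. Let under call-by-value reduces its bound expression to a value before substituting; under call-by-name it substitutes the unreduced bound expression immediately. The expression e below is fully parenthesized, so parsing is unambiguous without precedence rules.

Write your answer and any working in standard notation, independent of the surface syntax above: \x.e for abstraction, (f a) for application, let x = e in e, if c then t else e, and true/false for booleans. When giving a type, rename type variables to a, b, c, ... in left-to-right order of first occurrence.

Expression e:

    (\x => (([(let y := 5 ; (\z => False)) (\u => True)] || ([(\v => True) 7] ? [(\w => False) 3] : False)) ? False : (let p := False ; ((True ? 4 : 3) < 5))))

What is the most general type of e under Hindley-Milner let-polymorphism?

Answer: a -> Bool

Working:
let y : Int
\z._ : b -> Bool
\u._ : c -> Bool
  unify b -> Bool ~ (c -> Bool) -> d
  unify b ~ c -> Bool
  unify Bool ~ d
_ _ : Bool
  unify Bool ~ Bool
\v._ : e -> Bool
  unify e -> Bool ~ Int -> f
  unify e ~ Int
  unify Bool ~ f
_ _ : Bool
  unify Bool ~ Bool
\w._ : g -> Bool
  unify g -> Bool ~ Int -> h
  unify g ~ Int
  unify Bool ~ h
_ _ : Bool
  unify Bool ~ Bool
  unify Bool ~ Bool
  unify Bool ~ Bool
let p : Bool
  unify Bool ~ Bool
  unify Int ~ Int
  unify Int ~ Int
  unify Int ~ Int
  unify Bool ~ Bool
\x._ : a -> Bool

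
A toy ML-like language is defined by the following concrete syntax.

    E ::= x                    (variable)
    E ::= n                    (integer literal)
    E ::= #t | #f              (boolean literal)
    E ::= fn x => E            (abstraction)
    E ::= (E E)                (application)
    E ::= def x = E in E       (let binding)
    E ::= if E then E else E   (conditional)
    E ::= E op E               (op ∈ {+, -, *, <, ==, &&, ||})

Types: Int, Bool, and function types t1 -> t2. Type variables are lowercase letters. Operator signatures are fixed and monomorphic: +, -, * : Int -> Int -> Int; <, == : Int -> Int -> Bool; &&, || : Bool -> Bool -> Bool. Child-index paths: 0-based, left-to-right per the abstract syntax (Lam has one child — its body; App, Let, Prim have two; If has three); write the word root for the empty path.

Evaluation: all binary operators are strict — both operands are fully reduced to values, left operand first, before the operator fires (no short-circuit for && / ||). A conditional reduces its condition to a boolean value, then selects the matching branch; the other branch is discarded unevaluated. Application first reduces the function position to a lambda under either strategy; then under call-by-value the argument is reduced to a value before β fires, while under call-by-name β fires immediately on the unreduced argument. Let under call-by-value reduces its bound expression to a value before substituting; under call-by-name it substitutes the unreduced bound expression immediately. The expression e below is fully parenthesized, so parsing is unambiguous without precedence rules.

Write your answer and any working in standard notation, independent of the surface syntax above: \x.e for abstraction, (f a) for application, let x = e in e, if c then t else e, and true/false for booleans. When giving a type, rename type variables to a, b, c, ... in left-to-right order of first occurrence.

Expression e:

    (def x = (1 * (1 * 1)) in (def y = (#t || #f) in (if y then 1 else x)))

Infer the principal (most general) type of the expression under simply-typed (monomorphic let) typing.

Answer: Int

Working:
  unify Int ~ Int
  unify Int ~ Int
  unify Int ~ Int
  unify Int ~ Int
let x : Int
  unify Bool ~ Bool
  unify Bool ~ Bool
let y : Bool
y : Bool
  unify Bool ~ Bool
x : Int
  unify Int ~ Int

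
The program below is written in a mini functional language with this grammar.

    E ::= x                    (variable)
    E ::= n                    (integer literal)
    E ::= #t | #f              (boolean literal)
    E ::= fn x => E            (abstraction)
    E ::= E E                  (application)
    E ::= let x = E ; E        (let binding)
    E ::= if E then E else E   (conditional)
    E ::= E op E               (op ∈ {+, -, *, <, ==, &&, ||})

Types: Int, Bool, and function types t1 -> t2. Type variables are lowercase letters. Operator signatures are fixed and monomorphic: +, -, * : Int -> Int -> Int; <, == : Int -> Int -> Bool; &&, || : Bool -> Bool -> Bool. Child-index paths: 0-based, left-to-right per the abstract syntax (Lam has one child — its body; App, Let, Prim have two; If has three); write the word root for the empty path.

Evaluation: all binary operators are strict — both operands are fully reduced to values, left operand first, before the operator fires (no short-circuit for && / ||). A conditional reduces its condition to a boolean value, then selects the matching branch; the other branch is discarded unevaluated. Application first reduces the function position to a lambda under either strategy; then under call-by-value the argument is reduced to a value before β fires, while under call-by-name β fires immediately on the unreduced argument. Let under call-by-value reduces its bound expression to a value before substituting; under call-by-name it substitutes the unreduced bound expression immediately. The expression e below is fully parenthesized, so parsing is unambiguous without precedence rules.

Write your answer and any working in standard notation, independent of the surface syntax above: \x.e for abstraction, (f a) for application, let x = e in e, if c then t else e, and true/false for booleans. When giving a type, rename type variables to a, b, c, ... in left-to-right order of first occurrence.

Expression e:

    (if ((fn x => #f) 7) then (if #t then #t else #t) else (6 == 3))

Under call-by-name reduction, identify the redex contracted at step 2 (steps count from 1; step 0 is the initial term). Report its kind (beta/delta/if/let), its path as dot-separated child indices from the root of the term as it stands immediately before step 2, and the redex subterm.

Trace:
step 0: (if ((\x.false) 7) then (if true then true else true) else (6 == 3))
step 1: [beta@0] (if false then (if true then true else true) else (6 == 3))
step 2: [if@root] (6 == 3)

Answer: if at root : (if false then (if true then true else true) else (6 == 3))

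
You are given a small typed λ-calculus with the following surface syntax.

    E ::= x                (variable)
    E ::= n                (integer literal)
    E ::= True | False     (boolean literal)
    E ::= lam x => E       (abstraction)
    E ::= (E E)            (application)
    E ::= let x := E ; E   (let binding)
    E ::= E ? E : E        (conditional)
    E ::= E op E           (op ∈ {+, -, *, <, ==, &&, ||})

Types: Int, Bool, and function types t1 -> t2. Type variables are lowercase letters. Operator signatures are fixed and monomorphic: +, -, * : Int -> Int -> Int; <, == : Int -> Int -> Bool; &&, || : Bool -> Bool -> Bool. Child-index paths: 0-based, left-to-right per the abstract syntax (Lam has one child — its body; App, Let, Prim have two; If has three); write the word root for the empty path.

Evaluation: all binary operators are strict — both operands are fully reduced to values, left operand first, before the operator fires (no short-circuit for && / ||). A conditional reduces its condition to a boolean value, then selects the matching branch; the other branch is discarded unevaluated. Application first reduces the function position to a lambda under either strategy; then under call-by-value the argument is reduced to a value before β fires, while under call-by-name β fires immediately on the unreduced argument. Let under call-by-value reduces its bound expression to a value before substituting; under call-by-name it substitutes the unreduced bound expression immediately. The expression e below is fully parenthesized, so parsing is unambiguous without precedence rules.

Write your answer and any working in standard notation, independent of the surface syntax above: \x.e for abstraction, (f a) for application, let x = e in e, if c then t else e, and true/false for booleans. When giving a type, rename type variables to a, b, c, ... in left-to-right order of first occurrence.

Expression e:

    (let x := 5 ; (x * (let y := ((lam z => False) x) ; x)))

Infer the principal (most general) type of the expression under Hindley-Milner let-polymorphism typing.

Answer: Int

Working:
let x : Int
x : Int
  unify Int ~ Int
\z._ : a -> Bool
x : Int
  unify a -> Bool ~ Int -> b
  unify a ~ Int
  unify Bool ~ b
_ _ : Bool
let y : Bool
x : Int
  unify Int ~ Int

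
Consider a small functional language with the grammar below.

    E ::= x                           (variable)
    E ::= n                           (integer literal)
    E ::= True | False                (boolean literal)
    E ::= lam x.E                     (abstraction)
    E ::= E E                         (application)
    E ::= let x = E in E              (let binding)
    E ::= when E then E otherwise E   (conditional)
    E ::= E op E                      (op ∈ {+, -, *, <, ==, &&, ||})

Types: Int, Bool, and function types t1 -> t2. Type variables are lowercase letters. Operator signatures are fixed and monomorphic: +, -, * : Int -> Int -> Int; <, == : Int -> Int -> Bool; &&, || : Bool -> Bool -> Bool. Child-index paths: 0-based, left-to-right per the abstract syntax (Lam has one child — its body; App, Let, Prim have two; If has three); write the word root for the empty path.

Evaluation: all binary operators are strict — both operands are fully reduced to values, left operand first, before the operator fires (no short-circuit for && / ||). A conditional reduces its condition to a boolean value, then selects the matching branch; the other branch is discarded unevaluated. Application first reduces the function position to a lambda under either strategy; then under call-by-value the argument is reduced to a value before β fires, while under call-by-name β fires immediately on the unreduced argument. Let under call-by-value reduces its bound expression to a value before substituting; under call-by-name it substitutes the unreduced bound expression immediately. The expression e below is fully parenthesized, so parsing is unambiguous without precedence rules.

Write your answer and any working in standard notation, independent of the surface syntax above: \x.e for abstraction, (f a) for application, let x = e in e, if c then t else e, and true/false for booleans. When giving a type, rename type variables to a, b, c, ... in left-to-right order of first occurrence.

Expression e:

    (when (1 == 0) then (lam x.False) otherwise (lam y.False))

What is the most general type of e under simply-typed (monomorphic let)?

Answer: a -> Bool

Working:
  unify Int ~ Int
  unify Int ~ Int
  unify Bool ~ Bool
\x._ : a -> Bool
\y._ : b -> Bool
  unify a -> Bool ~ b -> Bool
  unify a ~ b
  unify Bool ~ Bool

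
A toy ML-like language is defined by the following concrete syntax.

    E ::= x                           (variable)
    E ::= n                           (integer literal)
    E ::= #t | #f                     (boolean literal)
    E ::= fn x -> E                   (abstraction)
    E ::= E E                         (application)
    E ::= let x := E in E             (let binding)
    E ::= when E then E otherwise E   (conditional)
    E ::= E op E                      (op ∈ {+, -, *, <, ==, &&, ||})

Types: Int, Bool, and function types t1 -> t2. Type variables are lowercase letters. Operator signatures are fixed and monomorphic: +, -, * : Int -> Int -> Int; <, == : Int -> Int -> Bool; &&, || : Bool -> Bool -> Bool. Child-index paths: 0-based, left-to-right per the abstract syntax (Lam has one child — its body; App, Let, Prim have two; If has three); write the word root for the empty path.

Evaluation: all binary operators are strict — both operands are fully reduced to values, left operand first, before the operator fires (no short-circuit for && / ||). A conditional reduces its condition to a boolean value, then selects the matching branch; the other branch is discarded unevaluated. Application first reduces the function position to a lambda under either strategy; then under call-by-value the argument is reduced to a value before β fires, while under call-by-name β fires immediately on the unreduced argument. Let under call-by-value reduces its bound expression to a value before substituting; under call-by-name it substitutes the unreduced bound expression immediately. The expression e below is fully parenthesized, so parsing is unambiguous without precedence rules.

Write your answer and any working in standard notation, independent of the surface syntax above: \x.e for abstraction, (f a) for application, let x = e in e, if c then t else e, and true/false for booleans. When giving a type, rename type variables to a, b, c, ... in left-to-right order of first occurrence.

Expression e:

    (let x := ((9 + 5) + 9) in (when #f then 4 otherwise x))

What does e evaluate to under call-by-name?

Answer: 23

Trace:
step 0: (let x = ((9 + 5) + 9) in (if false then 4 else x))
step 1: [let@root] (if false then 4 else ((9 + 5) + 9))
step 2: [if@root] ((9 + 5) + 9)
step 3: [delta@0] (14 + 9)
step 4: [delta@root] 23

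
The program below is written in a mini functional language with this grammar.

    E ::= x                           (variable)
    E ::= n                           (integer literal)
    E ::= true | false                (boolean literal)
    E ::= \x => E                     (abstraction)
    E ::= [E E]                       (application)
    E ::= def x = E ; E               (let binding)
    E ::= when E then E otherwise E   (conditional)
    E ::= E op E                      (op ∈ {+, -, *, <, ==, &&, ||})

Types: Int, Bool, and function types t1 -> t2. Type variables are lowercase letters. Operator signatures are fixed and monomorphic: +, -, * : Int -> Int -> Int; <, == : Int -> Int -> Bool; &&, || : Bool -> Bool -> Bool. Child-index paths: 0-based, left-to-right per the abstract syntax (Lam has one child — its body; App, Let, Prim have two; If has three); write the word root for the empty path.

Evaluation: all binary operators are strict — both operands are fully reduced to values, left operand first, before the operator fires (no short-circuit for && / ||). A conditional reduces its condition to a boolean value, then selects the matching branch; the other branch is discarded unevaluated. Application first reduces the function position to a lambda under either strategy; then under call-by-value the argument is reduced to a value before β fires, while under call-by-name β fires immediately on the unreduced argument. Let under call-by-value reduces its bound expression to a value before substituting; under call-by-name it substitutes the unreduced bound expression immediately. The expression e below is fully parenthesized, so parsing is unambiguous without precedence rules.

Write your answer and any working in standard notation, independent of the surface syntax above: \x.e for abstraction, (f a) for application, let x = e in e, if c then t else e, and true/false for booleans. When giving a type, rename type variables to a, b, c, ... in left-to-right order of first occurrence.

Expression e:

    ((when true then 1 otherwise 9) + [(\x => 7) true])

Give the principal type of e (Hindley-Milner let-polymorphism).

Answer: Int

Derivation:
  unify Bool ~ Bool
  unify Int ~ Int
  unify Int ~ Int
\x._ : a -> Int
  unify a -> Int ~ Bool -> b
  unify a ~ Bool
  unify Int ~ b
_ _ : Int
  unify Int ~ Int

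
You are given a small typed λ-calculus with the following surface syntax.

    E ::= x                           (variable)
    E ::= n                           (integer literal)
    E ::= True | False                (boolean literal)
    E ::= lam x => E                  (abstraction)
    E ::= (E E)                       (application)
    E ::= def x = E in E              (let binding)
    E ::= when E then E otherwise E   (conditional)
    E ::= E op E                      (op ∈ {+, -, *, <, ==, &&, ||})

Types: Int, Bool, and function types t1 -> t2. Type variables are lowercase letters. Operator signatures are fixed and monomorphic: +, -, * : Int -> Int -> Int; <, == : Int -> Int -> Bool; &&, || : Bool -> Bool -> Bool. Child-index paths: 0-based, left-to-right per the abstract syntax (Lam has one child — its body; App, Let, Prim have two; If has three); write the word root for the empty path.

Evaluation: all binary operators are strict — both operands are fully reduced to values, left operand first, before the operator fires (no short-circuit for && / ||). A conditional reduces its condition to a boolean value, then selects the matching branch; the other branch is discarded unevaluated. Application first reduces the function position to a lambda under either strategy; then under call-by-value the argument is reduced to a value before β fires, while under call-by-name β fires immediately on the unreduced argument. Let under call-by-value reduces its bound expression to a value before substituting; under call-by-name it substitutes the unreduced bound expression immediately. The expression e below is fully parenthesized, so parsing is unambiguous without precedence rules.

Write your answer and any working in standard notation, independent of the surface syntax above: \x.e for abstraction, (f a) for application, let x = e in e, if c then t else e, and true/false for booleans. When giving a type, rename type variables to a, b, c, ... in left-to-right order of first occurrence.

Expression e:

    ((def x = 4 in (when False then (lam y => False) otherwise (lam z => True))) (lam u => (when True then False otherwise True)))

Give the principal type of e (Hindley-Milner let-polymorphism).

Trace:
let x : Int
  unify Bool ~ Bool
\y._ : a -> Bool
\z._ : b -> Bool
  unify a -> Bool ~ b -> Bool
  unify a ~ b
  unify Bool ~ Bool
  unify Bool ~ Bool
  unify Bool ~ Bool
\u._ : c -> Bool
  unify b -> Bool ~ (c -> Bool) -> d
  unify b ~ c -> Bool
  unify Bool ~ d
_ _ : Bool

Answer: Bool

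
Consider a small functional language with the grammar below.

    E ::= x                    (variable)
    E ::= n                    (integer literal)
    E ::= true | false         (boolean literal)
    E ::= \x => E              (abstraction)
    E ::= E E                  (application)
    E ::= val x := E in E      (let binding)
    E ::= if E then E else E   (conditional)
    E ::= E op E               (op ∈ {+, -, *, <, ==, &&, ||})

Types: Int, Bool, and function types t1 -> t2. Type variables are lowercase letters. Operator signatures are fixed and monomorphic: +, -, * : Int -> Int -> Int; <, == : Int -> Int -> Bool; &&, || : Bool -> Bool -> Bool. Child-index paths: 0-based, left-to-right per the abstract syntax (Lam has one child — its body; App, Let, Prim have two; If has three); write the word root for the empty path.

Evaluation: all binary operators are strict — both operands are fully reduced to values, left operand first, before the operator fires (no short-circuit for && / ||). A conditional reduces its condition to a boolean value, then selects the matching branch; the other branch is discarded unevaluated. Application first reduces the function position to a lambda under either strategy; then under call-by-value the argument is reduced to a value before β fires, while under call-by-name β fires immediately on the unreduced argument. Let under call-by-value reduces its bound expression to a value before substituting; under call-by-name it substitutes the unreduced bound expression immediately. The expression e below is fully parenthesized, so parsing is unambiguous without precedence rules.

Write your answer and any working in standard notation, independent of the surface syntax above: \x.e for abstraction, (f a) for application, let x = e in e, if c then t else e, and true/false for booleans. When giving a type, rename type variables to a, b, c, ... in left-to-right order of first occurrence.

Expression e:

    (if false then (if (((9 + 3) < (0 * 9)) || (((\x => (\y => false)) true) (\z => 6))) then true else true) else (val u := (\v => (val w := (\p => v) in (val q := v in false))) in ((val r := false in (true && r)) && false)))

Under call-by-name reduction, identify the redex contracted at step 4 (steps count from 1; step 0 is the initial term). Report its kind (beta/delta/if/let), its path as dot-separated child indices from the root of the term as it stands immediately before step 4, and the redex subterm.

Answer: delta at 0 : (true && false)

Working:
step 0: (if false then (if (((9 + 3) < (0 * 9)) || (((\x.(\y.false)) true) (\z.6))) then true else true) else (let u = (\v.(let w = (\p.v) in (let q = v in false))) in ((let r = false in (true && r)) && false)))
step 1: [if@root] (let u = (\v.(let w = (\p.v) in (let q = v in false))) in ((let r = false in (true && r)) && false))
step 2: [let@root] ((let r = false in (true && r)) && false)
step 3: [let@0] ((true && false) && false)
step 4: [delta@0] (false && false)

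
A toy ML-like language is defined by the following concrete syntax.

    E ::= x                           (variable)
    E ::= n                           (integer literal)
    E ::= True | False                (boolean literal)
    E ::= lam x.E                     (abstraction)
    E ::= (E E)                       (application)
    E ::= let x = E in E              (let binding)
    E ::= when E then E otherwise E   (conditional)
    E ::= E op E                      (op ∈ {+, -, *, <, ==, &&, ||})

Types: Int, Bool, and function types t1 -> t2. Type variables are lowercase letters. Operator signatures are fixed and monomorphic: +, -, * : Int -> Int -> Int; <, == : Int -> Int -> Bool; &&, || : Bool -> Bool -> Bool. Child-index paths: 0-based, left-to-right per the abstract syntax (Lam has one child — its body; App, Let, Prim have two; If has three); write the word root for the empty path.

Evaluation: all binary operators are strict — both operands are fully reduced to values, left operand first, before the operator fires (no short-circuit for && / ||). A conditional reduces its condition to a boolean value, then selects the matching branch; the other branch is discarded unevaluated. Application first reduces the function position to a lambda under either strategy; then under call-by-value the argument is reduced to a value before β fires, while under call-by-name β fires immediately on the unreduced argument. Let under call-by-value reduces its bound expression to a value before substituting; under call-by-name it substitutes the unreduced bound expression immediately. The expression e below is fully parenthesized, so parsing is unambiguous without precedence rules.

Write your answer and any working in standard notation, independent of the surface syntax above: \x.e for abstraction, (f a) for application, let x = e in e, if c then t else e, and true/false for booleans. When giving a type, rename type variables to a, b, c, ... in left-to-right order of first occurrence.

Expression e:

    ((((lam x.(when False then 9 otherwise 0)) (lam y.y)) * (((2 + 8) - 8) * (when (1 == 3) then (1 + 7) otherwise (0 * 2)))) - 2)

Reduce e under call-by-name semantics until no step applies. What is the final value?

Answer: -2

Derivation:
step 0: ((((\x.(if false then 9 else 0)) (\y.y)) * (((2 + 8) - 8) * (if (1 == 3) then (1 + 7) else (0 * 2)))) - 2)
step 1: [beta@0.0] (((if false then 9 else 0) * (((2 + 8) - 8) * (if (1 == 3) then (1 + 7) else (0 * 2)))) - 2)
step 2: [if@0.0] ((0 * (((2 + 8) - 8) * (if (1 == 3) then (1 + 7) else (0 * 2)))) - 2)
step 3: [delta@0.1.0.0] ((0 * ((10 - 8) * (if (1 == 3) then (1 + 7) else (0 * 2)))) - 2)
step 4: [delta@0.1.0] ((0 * (2 * (if (1 == 3) then (1 + 7) else (0 * 2)))) - 2)
step 5: [delta@0.1.1.0] ((0 * (2 * (if false then (1 + 7) else (0 * 2)))) - 2)
step 6: [if@0.1.1] ((0 * (2 * (0 * 2))) - 2)
step 7: [delta@0.1.1] ((0 * (2 * 0)) - 2)
step 8: [delta@0.1] ((0 * 0) - 2)
step 9: [delta@0] (0 - 2)
step 10: [delta@root] -2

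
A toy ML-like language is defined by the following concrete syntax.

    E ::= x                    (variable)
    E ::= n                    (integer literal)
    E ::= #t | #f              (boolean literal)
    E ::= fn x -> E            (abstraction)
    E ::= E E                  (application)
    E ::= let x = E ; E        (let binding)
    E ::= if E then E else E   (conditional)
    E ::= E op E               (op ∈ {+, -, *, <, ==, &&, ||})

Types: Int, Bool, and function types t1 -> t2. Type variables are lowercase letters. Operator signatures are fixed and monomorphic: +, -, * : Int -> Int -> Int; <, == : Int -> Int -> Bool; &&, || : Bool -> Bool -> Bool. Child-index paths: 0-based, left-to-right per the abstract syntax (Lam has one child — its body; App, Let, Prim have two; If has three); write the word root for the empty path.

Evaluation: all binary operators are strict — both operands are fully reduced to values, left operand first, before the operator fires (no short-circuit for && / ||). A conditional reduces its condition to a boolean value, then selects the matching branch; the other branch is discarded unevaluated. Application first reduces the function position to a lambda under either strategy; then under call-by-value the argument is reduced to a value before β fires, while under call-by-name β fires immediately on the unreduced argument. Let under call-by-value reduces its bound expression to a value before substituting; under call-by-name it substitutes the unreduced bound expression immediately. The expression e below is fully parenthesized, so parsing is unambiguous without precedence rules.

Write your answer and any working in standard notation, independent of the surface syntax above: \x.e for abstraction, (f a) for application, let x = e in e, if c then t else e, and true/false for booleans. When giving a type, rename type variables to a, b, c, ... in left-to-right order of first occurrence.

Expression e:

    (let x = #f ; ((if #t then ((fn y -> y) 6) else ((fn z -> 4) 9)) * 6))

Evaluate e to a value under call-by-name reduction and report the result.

Trace:
step 0: (let x = false in ((if true then ((\y.y) 6) else ((\z.4) 9)) * 6))
step 1: [let@root] ((if true then ((\y.y) 6) else ((\z.4) 9)) * 6)
step 2: [if@0] (((\y.y) 6) * 6)
step 3: [beta@0] (6 * 6)
step 4: [delta@root] 36

Answer: 36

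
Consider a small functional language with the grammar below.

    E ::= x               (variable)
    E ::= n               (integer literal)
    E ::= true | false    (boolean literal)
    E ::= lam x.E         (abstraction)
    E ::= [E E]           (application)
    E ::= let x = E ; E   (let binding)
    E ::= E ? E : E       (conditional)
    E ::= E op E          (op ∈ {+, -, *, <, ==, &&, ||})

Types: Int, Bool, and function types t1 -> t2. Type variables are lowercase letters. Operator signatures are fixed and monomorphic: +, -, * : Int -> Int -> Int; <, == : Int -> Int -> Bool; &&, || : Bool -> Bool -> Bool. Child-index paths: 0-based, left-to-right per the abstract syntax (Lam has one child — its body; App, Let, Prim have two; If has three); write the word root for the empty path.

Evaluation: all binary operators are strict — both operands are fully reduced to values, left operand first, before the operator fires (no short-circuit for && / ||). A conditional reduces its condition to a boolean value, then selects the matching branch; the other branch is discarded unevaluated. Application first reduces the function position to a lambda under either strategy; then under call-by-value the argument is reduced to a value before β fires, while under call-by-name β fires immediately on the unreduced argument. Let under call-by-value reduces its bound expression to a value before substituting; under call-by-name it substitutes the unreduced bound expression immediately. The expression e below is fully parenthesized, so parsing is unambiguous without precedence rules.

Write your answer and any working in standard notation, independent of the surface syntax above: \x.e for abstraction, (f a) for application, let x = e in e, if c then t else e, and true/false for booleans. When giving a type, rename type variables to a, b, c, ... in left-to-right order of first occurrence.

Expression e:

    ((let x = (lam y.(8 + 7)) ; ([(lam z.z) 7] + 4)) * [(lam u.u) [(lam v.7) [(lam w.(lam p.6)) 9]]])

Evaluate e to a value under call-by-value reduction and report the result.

Answer: 77

Trace:
step 0: ((let x = (\y.(8 + 7)) in (((\z.z) 7) + 4)) * ((\u.u) ((\v.7) ((\w.(\p.6)) 9))))
step 1: [let@0] ((((\z.z) 7) + 4) * ((\u.u) ((\v.7) ((\w.(\p.6)) 9))))
step 2: [beta@0.0] ((7 + 4) * ((\u.u) ((\v.7) ((\w.(\p.6)) 9))))
step 3: [delta@0] (11 * ((\u.u) ((\v.7) ((\w.(\p.6)) 9))))
step 4: [beta@1.1.1] (11 * ((\u.u) ((\v.7) (\p.6))))
step 5: [beta@1.1] (11 * ((\u.u) 7))
step 6: [beta@1] (11 * 7)
step 7: [delta@root] 77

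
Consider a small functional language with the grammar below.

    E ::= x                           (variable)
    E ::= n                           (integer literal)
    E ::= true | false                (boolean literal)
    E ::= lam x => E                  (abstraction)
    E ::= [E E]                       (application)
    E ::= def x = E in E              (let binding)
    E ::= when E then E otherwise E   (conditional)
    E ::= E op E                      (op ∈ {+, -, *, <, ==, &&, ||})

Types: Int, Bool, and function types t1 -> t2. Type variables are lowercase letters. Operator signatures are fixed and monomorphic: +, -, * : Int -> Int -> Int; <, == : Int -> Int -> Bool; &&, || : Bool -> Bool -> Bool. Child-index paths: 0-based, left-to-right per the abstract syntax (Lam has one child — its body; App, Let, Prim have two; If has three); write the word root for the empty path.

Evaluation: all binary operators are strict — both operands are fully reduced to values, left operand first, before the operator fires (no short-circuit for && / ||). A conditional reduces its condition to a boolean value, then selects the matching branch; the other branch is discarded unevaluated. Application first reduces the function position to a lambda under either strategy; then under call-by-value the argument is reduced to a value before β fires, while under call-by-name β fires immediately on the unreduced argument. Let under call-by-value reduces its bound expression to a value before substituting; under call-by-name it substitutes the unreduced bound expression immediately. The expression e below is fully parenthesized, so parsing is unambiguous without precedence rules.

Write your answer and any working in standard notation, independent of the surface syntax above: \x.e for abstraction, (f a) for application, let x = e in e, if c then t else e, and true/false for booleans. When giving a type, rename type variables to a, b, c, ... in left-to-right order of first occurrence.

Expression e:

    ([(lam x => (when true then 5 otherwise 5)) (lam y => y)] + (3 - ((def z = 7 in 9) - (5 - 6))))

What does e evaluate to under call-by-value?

Derivation:
step 0: (((\x.(if true then 5 else 5)) (\y.y)) + (3 - ((let z = 7 in 9) - (5 - 6))))
step 1: [beta@0] ((if true then 5 else 5) + (3 - ((let z = 7 in 9) - (5 - 6))))
step 2: [if@0] (5 + (3 - ((let z = 7 in 9) - (5 - 6))))
step 3: [let@1.1.0] (5 + (3 - (9 - (5 - 6))))
step 4: [delta@1.1.1] (5 + (3 - (9 - -1)))
step 5: [delta@1.1] (5 + (3 - 10))
step 6: [delta@1] (5 + -7)
step 7: [delta@root] -2

Answer: -2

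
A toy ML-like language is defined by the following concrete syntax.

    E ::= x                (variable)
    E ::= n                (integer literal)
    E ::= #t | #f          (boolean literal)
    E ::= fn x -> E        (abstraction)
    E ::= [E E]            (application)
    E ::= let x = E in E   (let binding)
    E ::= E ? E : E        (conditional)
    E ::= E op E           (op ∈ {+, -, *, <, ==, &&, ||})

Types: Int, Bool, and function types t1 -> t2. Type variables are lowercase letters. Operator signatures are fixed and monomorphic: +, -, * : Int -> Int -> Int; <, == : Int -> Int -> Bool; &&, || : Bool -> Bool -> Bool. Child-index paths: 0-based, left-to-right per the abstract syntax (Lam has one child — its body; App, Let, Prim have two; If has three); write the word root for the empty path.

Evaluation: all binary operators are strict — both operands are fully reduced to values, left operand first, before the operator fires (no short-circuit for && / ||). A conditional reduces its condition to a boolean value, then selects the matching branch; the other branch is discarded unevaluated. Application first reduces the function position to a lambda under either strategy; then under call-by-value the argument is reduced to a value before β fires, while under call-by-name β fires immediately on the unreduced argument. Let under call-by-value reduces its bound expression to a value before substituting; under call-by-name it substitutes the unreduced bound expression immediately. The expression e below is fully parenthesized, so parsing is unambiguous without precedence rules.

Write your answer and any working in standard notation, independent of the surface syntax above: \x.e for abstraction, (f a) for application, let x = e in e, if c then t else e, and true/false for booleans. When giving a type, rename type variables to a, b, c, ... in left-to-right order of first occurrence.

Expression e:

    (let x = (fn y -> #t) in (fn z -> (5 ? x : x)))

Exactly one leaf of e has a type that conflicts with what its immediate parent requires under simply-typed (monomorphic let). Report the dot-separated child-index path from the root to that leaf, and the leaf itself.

Trace:
\y._ : a -> Bool
let x : a -> Bool
  unify Int ~ Bool
  FAIL: mismatch Int ~ Bool

Answer: 1.0.0 : 5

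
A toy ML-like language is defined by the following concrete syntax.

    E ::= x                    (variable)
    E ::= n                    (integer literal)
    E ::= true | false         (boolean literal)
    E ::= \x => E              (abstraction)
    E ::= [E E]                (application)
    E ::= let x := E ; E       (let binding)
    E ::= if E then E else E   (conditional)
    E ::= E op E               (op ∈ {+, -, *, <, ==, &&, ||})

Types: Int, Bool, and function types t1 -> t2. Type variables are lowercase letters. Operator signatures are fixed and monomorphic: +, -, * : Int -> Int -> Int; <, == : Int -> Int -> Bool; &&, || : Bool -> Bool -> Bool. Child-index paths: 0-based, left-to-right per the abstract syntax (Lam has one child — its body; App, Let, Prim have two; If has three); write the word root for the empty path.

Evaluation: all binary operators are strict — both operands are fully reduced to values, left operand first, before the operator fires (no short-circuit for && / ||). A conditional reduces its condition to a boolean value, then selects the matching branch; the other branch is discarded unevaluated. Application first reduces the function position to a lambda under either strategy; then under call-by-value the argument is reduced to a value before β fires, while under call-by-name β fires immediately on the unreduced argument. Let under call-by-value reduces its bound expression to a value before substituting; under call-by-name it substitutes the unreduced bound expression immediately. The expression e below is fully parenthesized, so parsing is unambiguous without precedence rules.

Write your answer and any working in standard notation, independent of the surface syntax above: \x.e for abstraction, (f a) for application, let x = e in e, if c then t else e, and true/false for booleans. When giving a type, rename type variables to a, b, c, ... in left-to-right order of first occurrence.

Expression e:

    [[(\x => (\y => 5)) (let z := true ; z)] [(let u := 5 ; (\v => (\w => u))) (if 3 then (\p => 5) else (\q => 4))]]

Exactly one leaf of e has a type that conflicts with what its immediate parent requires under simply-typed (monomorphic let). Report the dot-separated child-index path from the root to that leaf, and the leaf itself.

Answer: 1.1.0 : 3

Trace:
\y._ : b -> Int
\x._ : a -> b -> Int
let z : Bool
z : Bool
  unify a -> b -> Int ~ Bool -> c
  unify a ~ Bool
  unify b -> Int ~ c
_ _ : b -> Int
let u : Int
u : Int
\w._ : e -> Int
\v._ : d -> e -> Int
  unify Int ~ Bool
  FAIL: mismatch Int ~ Bool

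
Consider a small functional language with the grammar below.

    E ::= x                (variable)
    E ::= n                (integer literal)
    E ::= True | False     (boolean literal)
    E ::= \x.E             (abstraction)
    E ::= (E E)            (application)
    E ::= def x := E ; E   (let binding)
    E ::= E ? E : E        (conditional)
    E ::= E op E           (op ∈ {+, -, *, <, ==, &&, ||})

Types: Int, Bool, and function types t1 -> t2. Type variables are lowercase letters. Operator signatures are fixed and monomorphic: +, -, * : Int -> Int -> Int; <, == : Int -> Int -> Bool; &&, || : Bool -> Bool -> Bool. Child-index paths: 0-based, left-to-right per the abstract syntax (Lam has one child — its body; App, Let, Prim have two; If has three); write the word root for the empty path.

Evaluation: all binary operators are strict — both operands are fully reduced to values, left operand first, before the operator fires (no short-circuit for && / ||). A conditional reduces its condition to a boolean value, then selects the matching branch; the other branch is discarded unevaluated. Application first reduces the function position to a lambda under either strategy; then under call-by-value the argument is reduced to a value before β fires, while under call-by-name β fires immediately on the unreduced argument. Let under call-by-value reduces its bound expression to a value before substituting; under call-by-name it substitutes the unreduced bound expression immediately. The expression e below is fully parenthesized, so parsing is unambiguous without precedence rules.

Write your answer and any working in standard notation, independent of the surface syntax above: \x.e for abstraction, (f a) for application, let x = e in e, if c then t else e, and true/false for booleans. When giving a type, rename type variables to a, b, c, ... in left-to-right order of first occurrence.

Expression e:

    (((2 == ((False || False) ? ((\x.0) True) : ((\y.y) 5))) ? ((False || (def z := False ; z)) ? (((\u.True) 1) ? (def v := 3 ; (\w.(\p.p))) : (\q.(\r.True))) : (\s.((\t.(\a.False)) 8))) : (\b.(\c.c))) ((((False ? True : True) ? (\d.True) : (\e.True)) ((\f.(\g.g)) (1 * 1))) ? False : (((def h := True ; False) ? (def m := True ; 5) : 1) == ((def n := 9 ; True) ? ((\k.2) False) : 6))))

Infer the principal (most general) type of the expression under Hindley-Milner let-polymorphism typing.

Trace:
  unify Int ~ Int
  unify Bool ~ Bool
  unify Bool ~ Bool
  unify Bool ~ Bool
\x._ : a -> Int
  unify a -> Int ~ Bool -> b
  unify a ~ Bool
  unify Int ~ b
_ _ : Int
y : c
\y._ : c -> c
  unify c -> c ~ Int -> d
  unify c ~ Int
  unify Int ~ d
_ _ : Int
  unify Int ~ Int
  unify Int ~ Int
  unify Bool ~ Bool
  unify Bool ~ Bool
let z : Bool
z : Bool
  unify Bool ~ Bool
  unify Bool ~ Bool
\u._ : e -> Bool
  unify e -> Bool ~ Int -> f
  unify e ~ Int
  unify Bool ~ f
_ _ : Bool
  unify Bool ~ Bool
let v : Int
p : h
\p._ : h -> h
\w._ : g -> h -> h
\r._ : j -> Bool
\q._ : i -> j -> Bool
  unify g -> h -> h ~ i -> j -> Bool
  unify g ~ i
  unify h -> h ~ j -> Bool
  unify h ~ j
  unify j ~ Bool
\a._ : m -> Bool
\t._ : l -> m -> Bool
  unify l -> m -> Bool ~ Int -> n
  unify l ~ Int
  unify m -> Bool ~ n
_ _ : m -> Bool
\s._ : k -> m -> Bool
  unify i -> Bool -> Bool ~ k -> m -> Bool
  unify i ~ k
  unify Bool -> Bool ~ m -> Bool
  unify Bool ~ m
  unify Bool ~ Bool
c : p
\c._ : p -> p
\b._ : o -> p -> p
  unify k -> Bool -> Bool ~ o -> p -> p
  unify k ~ o
  unify Bool -> Bool ~ p -> p
  unify Bool ~ p
  unify Bool ~ Bool
  unify Bool ~ Bool
  unify Bool ~ Bool
  unify Bool ~ Bool
\d._ : q -> Bool
\e._ : r -> Bool
  unify q -> Bool ~ r -> Bool
  unify q ~ r
  unify Bool ~ Bool
g : t
\g._ : t -> t
\f._ : s -> t -> t
  unify Int ~ Int
  unify Int ~ Int
  unify s -> t -> t ~ Int -> u
  unify s ~ Int
  unify t -> t ~ u
_ _ : t -> t
  unify r -> Bool ~ (t -> t) -> v
  unify r ~ t -> t
  unify Bool ~ v
_ _ : Bool
  unify Bool ~ Bool
let h : Bool
  unify Bool ~ Bool
let m : Bool
  unify Int ~ Int
  unify Int ~ Int
let n : Int
  unify Bool ~ Bool
\k._ : w -> Int
  unify w -> Int ~ Bool -> x
  unify w ~ Bool
  unify Int ~ x
_ _ : Int
  unify Int ~ Int
  unify Int ~ Int
  unify Bool ~ Bool
  unify o -> Bool -> Bool ~ Bool -> y
  unify o ~ Bool
  unify Bool -> Bool ~ y
_ _ : Bool -> Bool

Answer: Bool -> Bool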